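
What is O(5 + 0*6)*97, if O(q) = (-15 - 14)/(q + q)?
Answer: -2813/10 ≈ -281.30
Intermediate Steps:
O(q) = -29/(2*q) (O(q) = -29*1/(2*q) = -29/(2*q))
O(5 + 0*6)*97 = -29/(2*(5 + 0*6))*97 = -29/(2*(5 + 0))*97 = -29/2/5*97 = -29/2*⅕*97 = -29/10*97 = -2813/10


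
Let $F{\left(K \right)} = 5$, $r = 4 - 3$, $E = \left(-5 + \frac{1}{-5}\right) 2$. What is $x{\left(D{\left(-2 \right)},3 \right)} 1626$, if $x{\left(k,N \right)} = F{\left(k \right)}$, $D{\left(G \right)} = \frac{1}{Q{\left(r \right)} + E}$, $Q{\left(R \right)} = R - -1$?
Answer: $8130$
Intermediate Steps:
$E = - \frac{52}{5}$ ($E = \left(-5 - \frac{1}{5}\right) 2 = \left(- \frac{26}{5}\right) 2 = - \frac{52}{5} \approx -10.4$)
$r = 1$
$Q{\left(R \right)} = 1 + R$ ($Q{\left(R \right)} = R + 1 = 1 + R$)
$D{\left(G \right)} = - \frac{5}{42}$ ($D{\left(G \right)} = \frac{1}{\left(1 + 1\right) - \frac{52}{5}} = \frac{1}{2 - \frac{52}{5}} = \frac{1}{- \frac{42}{5}} = - \frac{5}{42}$)
$x{\left(k,N \right)} = 5$
$x{\left(D{\left(-2 \right)},3 \right)} 1626 = 5 \cdot 1626 = 8130$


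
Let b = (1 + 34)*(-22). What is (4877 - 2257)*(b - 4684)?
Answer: -14289480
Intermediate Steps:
b = -770 (b = 35*(-22) = -770)
(4877 - 2257)*(b - 4684) = (4877 - 2257)*(-770 - 4684) = 2620*(-5454) = -14289480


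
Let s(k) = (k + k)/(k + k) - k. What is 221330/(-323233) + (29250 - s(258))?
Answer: 9537414801/323233 ≈ 29506.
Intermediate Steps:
s(k) = 1 - k (s(k) = (2*k)/((2*k)) - k = (2*k)*(1/(2*k)) - k = 1 - k)
221330/(-323233) + (29250 - s(258)) = 221330/(-323233) + (29250 - (1 - 1*258)) = 221330*(-1/323233) + (29250 - (1 - 258)) = -221330/323233 + (29250 - 1*(-257)) = -221330/323233 + (29250 + 257) = -221330/323233 + 29507 = 9537414801/323233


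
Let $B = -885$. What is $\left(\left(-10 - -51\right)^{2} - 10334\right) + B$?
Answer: $-9538$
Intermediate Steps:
$\left(\left(-10 - -51\right)^{2} - 10334\right) + B = \left(\left(-10 - -51\right)^{2} - 10334\right) - 885 = \left(\left(-10 + 51\right)^{2} - 10334\right) - 885 = \left(41^{2} - 10334\right) - 885 = \left(1681 - 10334\right) - 885 = -8653 - 885 = -9538$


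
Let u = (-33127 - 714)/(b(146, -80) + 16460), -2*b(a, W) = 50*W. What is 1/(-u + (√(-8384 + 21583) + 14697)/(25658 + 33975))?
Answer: 2520170793635180140/5241105064939914329 - 20321232822800*√13199/5241105064939914329 ≈ 0.48040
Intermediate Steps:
b(a, W) = -25*W
u = -33841/18460 (u = (-33127 - 714)/(-25*(-80) + 16460) = -33841/(2000 + 16460) = -33841/18460 ≈ -1.8332)
1/(-u + (√(-8384 + 21583) + 14697)/(25658 + 33975)) = 1/(-1*(-33841/18460) + (√(-8384 + 21583) + 14697)/(25658 + 33975)) = 1/(33841/18460 + (√13199 + 14697)/59633) = 1/(33841/18460 + (14697 + √13199)*(1/59633)) = 1/(33841/18460 + (14697/59633 + √13199/59633)) = 1/(2289346973/1100825180 + √13199/59633)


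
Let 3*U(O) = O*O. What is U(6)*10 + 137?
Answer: 257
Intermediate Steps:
U(O) = O²/3 (U(O) = (O*O)/3 = O²/3)
U(6)*10 + 137 = ((⅓)*6²)*10 + 137 = ((⅓)*36)*10 + 137 = 12*10 + 137 = 120 + 137 = 257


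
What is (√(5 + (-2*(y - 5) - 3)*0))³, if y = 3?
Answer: 5*√5 ≈ 11.180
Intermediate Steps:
(√(5 + (-2*(y - 5) - 3)*0))³ = (√(5 + (-2*(3 - 5) - 3)*0))³ = (√(5 + (-2*(-2) - 3)*0))³ = (√(5 + (4 - 3)*0))³ = (√(5 + 1*0))³ = (√(5 + 0))³ = (√5)³ = 5*√5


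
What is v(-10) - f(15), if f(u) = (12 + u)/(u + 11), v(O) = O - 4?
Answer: -391/26 ≈ -15.038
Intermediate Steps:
v(O) = -4 + O
f(u) = (12 + u)/(11 + u)
v(-10) - f(15) = (-4 - 10) - (12 + 15)/(11 + 15) = -14 - 27/26 = -391/26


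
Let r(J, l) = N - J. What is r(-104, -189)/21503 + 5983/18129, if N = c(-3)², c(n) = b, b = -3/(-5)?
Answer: 3263609786/9745697175 ≈ 0.33488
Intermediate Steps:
b = ⅗ (b = -3*(-⅕) = ⅗ ≈ 0.60000)
c(n) = ⅗
N = 9/25 (N = (⅗)² = 9/25 ≈ 0.36000)
r(J, l) = 9/25 - J
r(-104, -189)/21503 + 5983/18129 = (9/25 - 1*(-104))/21503 + 5983/18129 = (9/25 + 104)*(1/21503) + 5983*(1/18129) = (2609/25)*(1/21503) + 5983/18129 = 2609/537575 + 5983/18129 = 3263609786/9745697175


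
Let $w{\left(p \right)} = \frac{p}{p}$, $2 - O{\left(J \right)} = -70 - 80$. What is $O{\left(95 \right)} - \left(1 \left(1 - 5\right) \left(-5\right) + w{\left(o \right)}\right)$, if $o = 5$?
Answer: $131$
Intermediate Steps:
$O{\left(J \right)} = 152$ ($O{\left(J \right)} = 2 - \left(-70 - 80\right) = 2 - -150 = 2 + 150 = 152$)
$w{\left(p \right)} = 1$
$O{\left(95 \right)} - \left(1 \left(1 - 5\right) \left(-5\right) + w{\left(o \right)}\right) = 152 - \left(1 \left(1 - 5\right) \left(-5\right) + 1\right) = 152 - \left(1 \left(-4\right) \left(-5\right) + 1\right) = 152 - \left(\left(-4\right) \left(-5\right) + 1\right) = 152 - \left(20 + 1\right) = 152 - 21 = 131$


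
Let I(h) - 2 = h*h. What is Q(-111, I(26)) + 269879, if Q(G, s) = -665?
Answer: 269214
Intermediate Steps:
I(h) = 2 + h² (I(h) = 2 + h*h = 2 + h²)
Q(-111, I(26)) + 269879 = -665 + 269879 = 269214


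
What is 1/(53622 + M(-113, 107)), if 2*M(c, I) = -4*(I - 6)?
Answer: 1/53420 ≈ 1.8720e-5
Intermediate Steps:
M(c, I) = 12 - 2*I (M(c, I) = (-4*(I - 6))/2 = (-4*(-6 + I))/2 = (24 - 4*I)/2 = 12 - 2*I)
1/(53622 + M(-113, 107)) = 1/(53622 + (12 - 2*107)) = 1/(53622 + (12 - 214)) = 1/(53622 - 202) = 1/53420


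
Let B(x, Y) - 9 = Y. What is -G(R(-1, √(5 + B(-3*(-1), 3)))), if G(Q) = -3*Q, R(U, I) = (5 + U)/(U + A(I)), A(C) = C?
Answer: ¾ + 3*√17/4 ≈ 3.8423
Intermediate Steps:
B(x, Y) = 9 + Y
R(U, I) = (5 + U)/(I + U) (R(U, I) = (5 + U)/(U + I) = (5 + U)/(I + U))
-G(R(-1, √(5 + B(-3*(-1), 3)))) = -(-3)*(5 - 1)/(√(5 + (9 + 3)) - 1) = -(-3)*4/(√(5 + 12) - 1) = -(-3)*4/(√17 - 1) = -(-3)*4/(-1 + √17) = -(-12)/(-1 + √17) = 12/(-1 + √17)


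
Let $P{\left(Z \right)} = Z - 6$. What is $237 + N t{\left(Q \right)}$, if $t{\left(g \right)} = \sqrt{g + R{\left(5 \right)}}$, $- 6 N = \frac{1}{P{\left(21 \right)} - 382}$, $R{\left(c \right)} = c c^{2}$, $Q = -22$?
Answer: $237 + \frac{\sqrt{103}}{2202} \approx 237.0$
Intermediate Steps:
$R{\left(c \right)} = c^{3}$
$P{\left(Z \right)} = -6 + Z$ ($P{\left(Z \right)} = Z - 6 = -6 + Z$)
$N = \frac{1}{2202}$ ($N = - \frac{1}{6 \left(\left(-6 + 21\right) - 382\right)} = - \frac{1}{6 \left(15 - 382\right)} = - \frac{1}{6 \left(-367\right)} = \left(- \frac{1}{6}\right) \left(- \frac{1}{367}\right) = \frac{1}{2202} \approx 0.00045413$)
$t{\left(g \right)} = \sqrt{125 + g}$ ($t{\left(g \right)} = \sqrt{g + 5^{3}} = \sqrt{g + 125} = \sqrt{125 + g}$)
$237 + N t{\left(Q \right)} = 237 + \frac{\sqrt{125 - 22}}{2202} = 237 + \frac{\sqrt{103}}{2202}$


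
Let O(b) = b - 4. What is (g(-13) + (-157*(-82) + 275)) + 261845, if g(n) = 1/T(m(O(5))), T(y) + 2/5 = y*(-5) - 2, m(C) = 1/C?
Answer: 10174773/37 ≈ 2.7499e+5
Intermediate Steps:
O(b) = -4 + b
m(C) = 1/C
T(y) = -12/5 - 5*y (T(y) = -⅖ + (y*(-5) - 2) = -⅖ + (-5*y - 2) = -⅖ + (-2 - 5*y) = -12/5 - 5*y)
g(n) = -5/37 (g(n) = 1/(-12/5 - 5/(-4 + 5)) = 1/(-12/5 - 5/1) = 1/(-12/5 - 5*1) = 1/(-12/5 - 5) = 1/(-37/5) = -5/37)
(g(-13) + (-157*(-82) + 275)) + 261845 = (-5/37 + (-157*(-82) + 275)) + 261845 = (-5/37 + (12874 + 275)) + 261845 = (-5/37 + 13149) + 261845 = 486508/37 + 261845 = 10174773/37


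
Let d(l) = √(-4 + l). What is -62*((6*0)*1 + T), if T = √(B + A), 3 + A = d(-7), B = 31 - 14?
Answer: -62*√(14 + I*√11) ≈ -233.58 - 27.29*I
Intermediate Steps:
B = 17
A = -3 + I*√11 (A = -3 + √(-4 - 7) = -3 + √(-11) = -3 + I*√11 ≈ -3.0 + 3.3166*I)
T = √(14 + I*√11) (T = √(17 + (-3 + I*√11)) = √(14 + I*√11) ≈ 3.7675 + 0.44017*I)
-62*((6*0)*1 + T) = -62*((6*0)*1 + √(14 + I*√11)) = -62*(0*1 + √(14 + I*√11)) = -62*(0 + √(14 + I*√11)) = -62*√(14 + I*√11)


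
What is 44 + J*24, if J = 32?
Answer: 812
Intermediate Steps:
44 + J*24 = 44 + 32*24 = 44 + 768 = 812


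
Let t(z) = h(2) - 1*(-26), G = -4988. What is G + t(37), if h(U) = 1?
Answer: -4961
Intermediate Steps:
t(z) = 27 (t(z) = 1 - 1*(-26) = 1 + 26 = 27)
G + t(37) = -4988 + 27 = -4961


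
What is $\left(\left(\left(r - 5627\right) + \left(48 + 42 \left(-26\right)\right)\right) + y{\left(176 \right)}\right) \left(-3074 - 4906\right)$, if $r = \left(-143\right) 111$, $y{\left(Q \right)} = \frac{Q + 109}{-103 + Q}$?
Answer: $\frac{13130507460}{73} \approx 1.7987 \cdot 10^{8}$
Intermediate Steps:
$y{\left(Q \right)} = \frac{109 + Q}{-103 + Q}$
$r = -15873$
$\left(\left(\left(r - 5627\right) + \left(48 + 42 \left(-26\right)\right)\right) + y{\left(176 \right)}\right) \left(-3074 - 4906\right) = \left(\left(\left(-15873 - 5627\right) + \left(48 + 42 \left(-26\right)\right)\right) + \frac{109 + 176}{-103 + 176}\right) \left(-3074 - 4906\right) = \left(\left(-21500 + \left(48 - 1092\right)\right) + \frac{1}{73} \cdot 285\right) \left(-7980\right) = \left(\left(-21500 - 1044\right) + \frac{1}{73} \cdot 285\right) \left(-7980\right) = \left(-22544 + \frac{285}{73}\right) \left(-7980\right) = \left(- \frac{1645427}{73}\right) \left(-7980\right) = \frac{13130507460}{73}$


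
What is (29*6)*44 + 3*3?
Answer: 7665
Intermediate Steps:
(29*6)*44 + 3*3 = 174*44 + 9 = 7656 + 9 = 7665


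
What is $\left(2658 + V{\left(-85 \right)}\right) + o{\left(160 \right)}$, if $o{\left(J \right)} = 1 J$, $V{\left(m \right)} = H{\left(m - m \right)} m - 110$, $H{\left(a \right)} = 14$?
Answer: $1518$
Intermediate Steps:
$V{\left(m \right)} = -110 + 14 m$ ($V{\left(m \right)} = 14 m - 110 = -110 + 14 m$)
$o{\left(J \right)} = J$
$\left(2658 + V{\left(-85 \right)}\right) + o{\left(160 \right)} = \left(2658 + \left(-110 + 14 \left(-85\right)\right)\right) + 160 = \left(2658 - 1300\right) + 160 = 1358 + 160 = 1518$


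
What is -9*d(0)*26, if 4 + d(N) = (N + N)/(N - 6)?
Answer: 936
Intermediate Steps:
d(N) = -4 + 2*N/(-6 + N) (d(N) = -4 + (N + N)/(N - 6) = -4 + (2*N)/(-6 + N) = -4 + 2*N/(-6 + N))
-9*d(0)*26 = -18*(12 - 1*0)/(-6 + 0)*26 = -18*(12 + 0)/(-6)*26 = -18*(-1)*12/6*26 = -9*(-4)*26 = 36*26 = 936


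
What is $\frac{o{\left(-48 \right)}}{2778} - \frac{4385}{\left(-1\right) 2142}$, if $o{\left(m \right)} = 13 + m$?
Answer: $\frac{1008880}{495873} \approx 2.0346$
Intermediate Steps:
$\frac{o{\left(-48 \right)}}{2778} - \frac{4385}{\left(-1\right) 2142} = \frac{13 - 48}{2778} - \frac{4385}{\left(-1\right) 2142} = \left(-35\right) \frac{1}{2778} - \frac{4385}{-2142} = - \frac{35}{2778} - - \frac{4385}{2142} = - \frac{35}{2778} + \frac{4385}{2142} = \frac{1008880}{495873}$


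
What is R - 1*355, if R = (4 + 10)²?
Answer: -159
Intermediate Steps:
R = 196 (R = 14² = 196)
R - 1*355 = 196 - 1*355 = 196 - 355 = -159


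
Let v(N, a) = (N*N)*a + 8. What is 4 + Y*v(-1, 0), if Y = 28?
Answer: 228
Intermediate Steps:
v(N, a) = 8 + a*N**2 (v(N, a) = N**2*a + 8 = a*N**2 + 8 = 8 + a*N**2)
4 + Y*v(-1, 0) = 4 + 28*(8 + 0*(-1)**2) = 4 + 28*(8 + 0*1) = 4 + 28*(8 + 0) = 4 + 28*8 = 4 + 224 = 228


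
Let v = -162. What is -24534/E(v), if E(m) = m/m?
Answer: -24534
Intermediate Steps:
E(m) = 1
-24534/E(v) = -24534/1 = -24534*1 = -24534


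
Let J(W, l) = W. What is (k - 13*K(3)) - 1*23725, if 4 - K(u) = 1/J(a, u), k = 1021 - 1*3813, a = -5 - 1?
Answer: -159427/6 ≈ -26571.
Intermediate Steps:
a = -6
k = -2792 (k = 1021 - 3813 = -2792)
K(u) = 25/6 (K(u) = 4 - 1/(-6) = 4 - 1*(-⅙) = 4 + ⅙ = 25/6)
(k - 13*K(3)) - 1*23725 = (-2792 - 13*25/6) - 1*23725 = (-2792 - 325/6) - 23725 = -17077/6 - 23725 = -159427/6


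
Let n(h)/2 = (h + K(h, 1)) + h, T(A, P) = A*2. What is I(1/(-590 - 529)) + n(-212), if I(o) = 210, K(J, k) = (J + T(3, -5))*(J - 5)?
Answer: 88766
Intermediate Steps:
T(A, P) = 2*A
K(J, k) = (-5 + J)*(6 + J) (K(J, k) = (J + 2*3)*(J - 5) = (J + 6)*(-5 + J) = (6 + J)*(-5 + J) = (-5 + J)*(6 + J))
n(h) = -60 + 2*h² + 6*h (n(h) = 2*((h + (-30 + h + h²)) + h) = 2*((-30 + h² + 2*h) + h) = 2*(-30 + h² + 3*h) = -60 + 2*h² + 6*h)
I(1/(-590 - 529)) + n(-212) = 210 + (-60 + 2*(-212)² + 6*(-212)) = 210 + (-60 + 2*44944 - 1272) = 210 + (-60 + 89888 - 1272) = 210 + 88556 = 88766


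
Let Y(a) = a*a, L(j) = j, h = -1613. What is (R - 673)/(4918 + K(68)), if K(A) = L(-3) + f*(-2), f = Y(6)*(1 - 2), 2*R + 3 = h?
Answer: -1481/4987 ≈ -0.29697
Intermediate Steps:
R = -808 (R = -3/2 + (½)*(-1613) = -3/2 - 1613/2 = -808)
Y(a) = a²
f = -36 (f = 6²*(1 - 2) = 36*(-1) = -36)
K(A) = 69 (K(A) = -3 - 36*(-2) = -3 + 72 = 69)
(R - 673)/(4918 + K(68)) = (-808 - 673)/(4918 + 69) = -1481/4987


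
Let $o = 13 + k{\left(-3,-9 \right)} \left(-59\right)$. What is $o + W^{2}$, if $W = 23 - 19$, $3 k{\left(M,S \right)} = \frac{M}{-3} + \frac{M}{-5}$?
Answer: $- \frac{37}{15} \approx -2.4667$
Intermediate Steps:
$k{\left(M,S \right)} = - \frac{8 M}{45}$ ($k{\left(M,S \right)} = \frac{\frac{M}{-3} + \frac{M}{-5}}{3} = \frac{M \left(- \frac{1}{3}\right) + M \left(- \frac{1}{5}\right)}{3} = \frac{- \frac{M}{3} - \frac{M}{5}}{3} = \frac{\left(- \frac{8}{15}\right) M}{3} = - \frac{8 M}{45}$)
$o = - \frac{277}{15}$ ($o = 13 + \left(- \frac{8}{45}\right) \left(-3\right) \left(-59\right) = 13 + \frac{8}{15} \left(-59\right) = 13 - \frac{472}{15} = - \frac{277}{15} \approx -18.467$)
$W = 4$ ($W = 23 + \left(-23 + 4\right) = 23 - 19 = 4$)
$o + W^{2} = - \frac{277}{15} + 4^{2} = - \frac{277}{15} + 16 = - \frac{37}{15}$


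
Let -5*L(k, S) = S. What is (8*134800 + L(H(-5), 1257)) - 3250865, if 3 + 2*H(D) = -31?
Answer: -10863582/5 ≈ -2.1727e+6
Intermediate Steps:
H(D) = -17 (H(D) = -3/2 + (1/2)*(-31) = -3/2 - 31/2 = -17)
L(k, S) = -S/5
(8*134800 + L(H(-5), 1257)) - 3250865 = (8*134800 - 1/5*1257) - 3250865 = (1078400 - 1257/5) - 3250865 = 5390743/5 - 3250865 = -10863582/5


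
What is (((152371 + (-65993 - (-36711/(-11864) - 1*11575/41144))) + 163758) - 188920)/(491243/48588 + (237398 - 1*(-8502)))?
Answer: 22684629443912874/91130359370111567 ≈ 0.24892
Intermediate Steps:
(((152371 + (-65993 - (-36711/(-11864) - 1*11575/41144))) + 163758) - 188920)/(491243/48588 + (237398 - 1*(-8502))) = (((152371 + (-65993 - (-36711*(-1/11864) - 11575*1/41144))) + 163758) - 188920)/(491243*(1/48588) + (237398 + 8502)) = (((152371 + (-65993 - (36711/11864 - 11575/41144))) + 163758) - 188920)/(491243/48588 + 245900) = (((152371 + (-65993 - 1*42909737/15254138)) + 163758) - 188920)/(11948280443/48588) = (((152371 + (-65993 - 42909737/15254138)) + 163758) - 188920)*(48588/11948280443) = (((152371 - 1006709238771/15254138) + 163758) - 188920)*(48588/11948280443) = ((1317579022427/15254138 + 163758) - 188920)*(48588/11948280443) = (3815566153031/15254138 - 188920)*(48588/11948280443) = (933754402071/15254138)*(48588/11948280443) = 22684629443912874/91130359370111567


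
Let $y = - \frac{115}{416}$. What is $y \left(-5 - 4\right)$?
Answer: $\frac{1035}{416} \approx 2.488$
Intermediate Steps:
$y = - \frac{115}{416}$ ($y = \left(-115\right) \frac{1}{416} = - \frac{115}{416} \approx -0.27644$)
$y \left(-5 - 4\right) = - \frac{115 \left(-5 - 4\right)}{416} = \left(- \frac{115}{416}\right) \left(-9\right) = \frac{1035}{416}$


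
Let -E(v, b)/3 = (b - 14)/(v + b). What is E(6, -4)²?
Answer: 729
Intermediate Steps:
E(v, b) = -3*(-14 + b)/(b + v) (E(v, b) = -3*(b - 14)/(v + b) = -3*(-14 + b)/(b + v))
E(6, -4)² = (3*(14 - 1*(-4))/(-4 + 6))² = (3*(14 + 4)/2)² = (3*(½)*18)² = 27² = 729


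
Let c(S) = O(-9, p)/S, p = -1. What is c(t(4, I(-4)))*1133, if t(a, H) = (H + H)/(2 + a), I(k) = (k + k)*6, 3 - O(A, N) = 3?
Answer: 0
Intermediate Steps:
O(A, N) = 0 (O(A, N) = 3 - 1*3 = 3 - 3 = 0)
I(k) = 12*k (I(k) = (2*k)*6 = 12*k)
t(a, H) = 2*H/(2 + a) (t(a, H) = (2*H)/(2 + a) = 2*H/(2 + a))
c(S) = 0 (c(S) = 0/S = 0)
c(t(4, I(-4)))*1133 = 0*1133 = 0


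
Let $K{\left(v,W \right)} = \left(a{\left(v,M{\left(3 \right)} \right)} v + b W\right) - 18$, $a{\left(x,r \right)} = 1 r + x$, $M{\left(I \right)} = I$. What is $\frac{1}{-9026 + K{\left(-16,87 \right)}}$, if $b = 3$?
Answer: $- \frac{1}{8575} \approx -0.00011662$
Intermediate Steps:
$a{\left(x,r \right)} = r + x$
$K{\left(v,W \right)} = -18 + 3 W + v \left(3 + v\right)$ ($K{\left(v,W \right)} = \left(\left(3 + v\right) v + 3 W\right) - 18 = \left(v \left(3 + v\right) + 3 W\right) - 18 = \left(3 W + v \left(3 + v\right)\right) - 18 = -18 + 3 W + v \left(3 + v\right)$)
$\frac{1}{-9026 + K{\left(-16,87 \right)}} = \frac{1}{-9026 - \left(-243 + 16 \left(3 - 16\right)\right)} = \frac{1}{-9026 - -451} = \frac{1}{-9026 + \left(-18 + 261 + 208\right)} = \frac{1}{-9026 + 451} = \frac{1}{-8575} = - \frac{1}{8575}$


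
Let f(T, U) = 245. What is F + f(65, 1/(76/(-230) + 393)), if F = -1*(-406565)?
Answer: 406810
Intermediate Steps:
F = 406565
F + f(65, 1/(76/(-230) + 393)) = 406565 + 245 = 406810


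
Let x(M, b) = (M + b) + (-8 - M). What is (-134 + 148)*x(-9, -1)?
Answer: -126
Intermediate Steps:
x(M, b) = -8 + b
(-134 + 148)*x(-9, -1) = (-134 + 148)*(-8 - 1) = 14*(-9) = -126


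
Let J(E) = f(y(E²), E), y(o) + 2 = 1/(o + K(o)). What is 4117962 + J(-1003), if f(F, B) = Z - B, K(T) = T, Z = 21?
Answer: 4118986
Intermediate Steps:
y(o) = -2 + 1/(2*o) (y(o) = -2 + 1/(o + o) = -2 + 1/(2*o))
f(F, B) = 21 - B
J(E) = 21 - E
4117962 + J(-1003) = 4117962 + (21 - 1*(-1003)) = 4117962 + (21 + 1003) = 4117962 + 1024 = 4118986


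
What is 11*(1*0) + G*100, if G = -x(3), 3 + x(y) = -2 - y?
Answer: 800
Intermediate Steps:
x(y) = -5 - y (x(y) = -3 + (-2 - y) = -5 - y)
G = 8 (G = -(-5 - 1*3) = -(-5 - 3) = -1*(-8) = 8)
11*(1*0) + G*100 = 11*(1*0) + 8*100 = 11*0 + 800 = 0 + 800 = 800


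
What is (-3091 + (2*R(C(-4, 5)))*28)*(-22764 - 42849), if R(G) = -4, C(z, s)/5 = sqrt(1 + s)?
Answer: 217507095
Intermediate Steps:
C(z, s) = 5*sqrt(1 + s)
(-3091 + (2*R(C(-4, 5)))*28)*(-22764 - 42849) = (-3091 + (2*(-4))*28)*(-22764 - 42849) = (-3091 - 8*28)*(-65613) = (-3091 - 224)*(-65613) = -3315*(-65613) = 217507095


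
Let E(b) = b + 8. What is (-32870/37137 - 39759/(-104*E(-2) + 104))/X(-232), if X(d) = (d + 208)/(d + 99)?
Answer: 194105198539/463469760 ≈ 418.81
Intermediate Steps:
X(d) = (208 + d)/(99 + d)
E(b) = 8 + b
(-32870/37137 - 39759/(-104*E(-2) + 104))/X(-232) = (-32870/37137 - 39759/(-104*(8 - 2) + 104))/(((208 - 232)/(99 - 232))) = (-32870*1/37137 - 39759/(-104*6 + 104))/((-24/(-133))) = (-32870/37137 - 39759/(-624 + 104))/((-1/133*(-24))) = (-32870/37137 - 39759/(-520))/(24/133) = (-32870/37137 - 39759*(-1/520))*(133/24) = (-32870/37137 + 39759/520)*(133/24) = (1459437583/19311240)*(133/24) = 194105198539/463469760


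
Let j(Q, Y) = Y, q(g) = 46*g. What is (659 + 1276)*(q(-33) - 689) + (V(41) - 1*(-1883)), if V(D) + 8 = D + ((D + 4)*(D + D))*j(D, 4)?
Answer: -4253869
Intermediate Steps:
V(D) = -8 + D + 8*D*(4 + D) (V(D) = -8 + (D + ((D + 4)*(D + D))*4) = -8 + (D + ((4 + D)*(2*D))*4) = -8 + (D + (2*D*(4 + D))*4) = -8 + (D + 8*D*(4 + D)) = -8 + D + 8*D*(4 + D))
(659 + 1276)*(q(-33) - 689) + (V(41) - 1*(-1883)) = (659 + 1276)*(46*(-33) - 689) + ((-8 + 8*41² + 33*41) - 1*(-1883)) = 1935*(-1518 - 689) + ((-8 + 8*1681 + 1353) + 1883) = 1935*(-2207) + ((-8 + 13448 + 1353) + 1883) = -4270545 + (14793 + 1883) = -4270545 + 16676 = -4253869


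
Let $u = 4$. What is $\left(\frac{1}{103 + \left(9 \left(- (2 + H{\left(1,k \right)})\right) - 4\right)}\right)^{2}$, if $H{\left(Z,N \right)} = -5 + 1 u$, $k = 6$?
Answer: $\frac{1}{8100} \approx 0.00012346$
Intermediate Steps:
$H{\left(Z,N \right)} = -1$ ($H{\left(Z,N \right)} = -5 + 1 \cdot 4 = -5 + 4 = -1$)
$\left(\frac{1}{103 + \left(9 \left(- (2 + H{\left(1,k \right)})\right) - 4\right)}\right)^{2} = \left(\frac{1}{103 + \left(9 \left(- (2 - 1)\right) - 4\right)}\right)^{2} = \left(\frac{1}{103 + \left(9 \left(\left(-1\right) 1\right) - 4\right)}\right)^{2} = \left(\frac{1}{103 + \left(9 \left(-1\right) - 4\right)}\right)^{2} = \left(\frac{1}{103 - 13}\right)^{2} = \left(\frac{1}{90}\right)^{2} = \frac{1}{8100}$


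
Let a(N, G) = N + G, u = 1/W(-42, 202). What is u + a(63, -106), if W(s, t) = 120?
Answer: -5159/120 ≈ -42.992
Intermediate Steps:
u = 1/120 ≈ 0.0083333
a(N, G) = G + N
u + a(63, -106) = 1/120 + (-106 + 63) = 1/120 - 43 = -5159/120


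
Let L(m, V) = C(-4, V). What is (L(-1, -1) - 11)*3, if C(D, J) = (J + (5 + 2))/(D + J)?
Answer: -183/5 ≈ -36.600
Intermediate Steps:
C(D, J) = (7 + J)/(D + J) (C(D, J) = (J + 7)/(D + J) = (7 + J)/(D + J))
L(m, V) = (7 + V)/(-4 + V)
(L(-1, -1) - 11)*3 = ((7 - 1)/(-4 - 1) - 11)*3 = (6/(-5) - 11)*3 = (-1/5*6 - 11)*3 = (-6/5 - 11)*3 = -61/5*3 = -183/5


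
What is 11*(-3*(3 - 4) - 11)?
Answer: -88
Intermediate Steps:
11*(-3*(3 - 4) - 11) = 11*(-3*(-1) - 11) = 11*(3 - 11) = 11*(-8) = -88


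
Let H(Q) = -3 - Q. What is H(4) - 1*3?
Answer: -10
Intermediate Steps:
H(4) - 1*3 = (-3 - 1*4) - 1*3 = (-3 - 4) - 3 = -7 - 3 = -10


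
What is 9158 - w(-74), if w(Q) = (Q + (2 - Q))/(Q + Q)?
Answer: 677693/74 ≈ 9158.0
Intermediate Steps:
w(Q) = 1/Q (w(Q) = 2/((2*Q)) = 2*(1/(2*Q)) = 1/Q)
9158 - w(-74) = 9158 - 1/(-74) = 9158 - 1*(-1/74) = 9158 + 1/74 = 677693/74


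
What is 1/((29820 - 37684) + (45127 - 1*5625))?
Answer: 1/31638 ≈ 3.1608e-5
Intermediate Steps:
1/((29820 - 37684) + (45127 - 1*5625)) = 1/(-7864 + (45127 - 5625)) = 1/(-7864 + 39502) = 1/31638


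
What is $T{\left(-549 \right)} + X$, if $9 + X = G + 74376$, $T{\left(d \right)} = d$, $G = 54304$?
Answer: $128122$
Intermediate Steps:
$X = 128671$ ($X = -9 + \left(54304 + 74376\right) = -9 + 128680 = 128671$)
$T{\left(-549 \right)} + X = -549 + 128671 = 128122$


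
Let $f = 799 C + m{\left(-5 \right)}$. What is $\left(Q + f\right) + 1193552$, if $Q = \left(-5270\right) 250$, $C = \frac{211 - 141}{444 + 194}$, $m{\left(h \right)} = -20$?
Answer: $- \frac{39517827}{319} \approx -1.2388 \cdot 10^{5}$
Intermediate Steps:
$C = \frac{35}{319}$ ($C = \frac{70}{638} = 70 \cdot \frac{1}{638} = \frac{35}{319} \approx 0.10972$)
$Q = -1317500$
$f = \frac{21585}{319}$ ($f = 799 \cdot \frac{35}{319} - 20 = \frac{27965}{319} - 20 = \frac{21585}{319} \approx 67.665$)
$\left(Q + f\right) + 1193552 = \left(-1317500 + \frac{21585}{319}\right) + 1193552 = - \frac{420260915}{319} + 1193552 = - \frac{39517827}{319}$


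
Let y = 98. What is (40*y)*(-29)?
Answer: -113680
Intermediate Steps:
(40*y)*(-29) = (40*98)*(-29) = 3920*(-29) = -113680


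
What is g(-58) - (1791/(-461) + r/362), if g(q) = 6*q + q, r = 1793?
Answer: -67932323/166882 ≈ -407.07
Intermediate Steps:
g(q) = 7*q
g(-58) - (1791/(-461) + r/362) = 7*(-58) - (1791/(-461) + 1793/362) = -406 - (1791*(-1/461) + 1793*(1/362)) = -406 - (-1791/461 + 1793/362) = -406 - 1*178231/166882 = -406 - 178231/166882 = -67932323/166882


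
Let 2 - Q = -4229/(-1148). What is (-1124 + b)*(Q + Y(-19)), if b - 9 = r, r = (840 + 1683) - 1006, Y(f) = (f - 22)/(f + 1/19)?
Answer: 3323401/17220 ≈ 193.00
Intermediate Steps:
Q = -1933/1148 (Q = 2 - (-4229)/(-1148) = 2 - (-4229)*(-1)/1148 = 2 - 1*4229/1148 = 2 - 4229/1148 = -1933/1148 ≈ -1.6838)
Y(f) = (-22 + f)/(1/19 + f) (Y(f) = (-22 + f)/(f + 1/19) = (-22 + f)/(1/19 + f))
r = 1517 (r = 2523 - 1006 = 1517)
b = 1526 (b = 9 + 1517 = 1526)
(-1124 + b)*(Q + Y(-19)) = (-1124 + 1526)*(-1933/1148 + 19*(-22 - 19)/(1 + 19*(-19))) = 402*(-1933/1148 + 19*(-41)/(1 - 361)) = 402*(-1933/1148 + 19*(-41)/(-360)) = 402*(-1933/1148 + 19*(-1/360)*(-41)) = 402*(-1933/1148 + 779/360) = 402*(49603/103320) = 3323401/17220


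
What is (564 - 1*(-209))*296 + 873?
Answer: 229681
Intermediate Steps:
(564 - 1*(-209))*296 + 873 = (564 + 209)*296 + 873 = 773*296 + 873 = 228808 + 873 = 229681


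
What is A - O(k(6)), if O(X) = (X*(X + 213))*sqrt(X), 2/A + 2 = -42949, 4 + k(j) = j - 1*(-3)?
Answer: -2/42951 - 1090*sqrt(5) ≈ -2437.3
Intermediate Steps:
k(j) = -1 + j (k(j) = -4 + (j - 1*(-3)) = -4 + (j + 3) = -4 + (3 + j) = -1 + j)
A = -2/42951 (A = 2/(-2 - 42949) = 2/(-42951) = 2*(-1/42951) = -2/42951 ≈ -4.6565e-5)
O(X) = X**(3/2)*(213 + X) (O(X) = (X*(213 + X))*sqrt(X) = X**(3/2)*(213 + X))
A - O(k(6)) = -2/42951 - (-1 + 6)**(3/2)*(213 + (-1 + 6)) = -2/42951 - 5**(3/2)*(213 + 5) = -2/42951 - 5*sqrt(5)*218 = -2/42951 - 1090*sqrt(5)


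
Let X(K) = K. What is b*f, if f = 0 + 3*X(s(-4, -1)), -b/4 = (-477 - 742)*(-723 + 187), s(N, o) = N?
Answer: 31362432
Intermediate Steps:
b = -2613536 (b = -4*(-477 - 742)*(-723 + 187) = -(-4876)*(-536) = -4*653384 = -2613536)
f = -12 (f = 0 + 3*(-4) = 0 - 12 = -12)
b*f = -2613536*(-12) = 31362432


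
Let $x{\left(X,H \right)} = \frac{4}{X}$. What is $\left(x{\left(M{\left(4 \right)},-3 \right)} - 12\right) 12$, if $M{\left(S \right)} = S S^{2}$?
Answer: $- \frac{573}{4} \approx -143.25$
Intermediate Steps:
$M{\left(S \right)} = S^{3}$
$\left(x{\left(M{\left(4 \right)},-3 \right)} - 12\right) 12 = \left(\frac{4}{4^{3}} - 12\right) 12 = \left(\frac{4}{64} - 12\right) 12 = \left(4 \cdot \frac{1}{64} - 12\right) 12 = \left(\frac{1}{16} - 12\right) 12 = \left(- \frac{191}{16}\right) 12 = - \frac{573}{4}$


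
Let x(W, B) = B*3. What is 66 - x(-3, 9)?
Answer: 39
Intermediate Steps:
x(W, B) = 3*B
66 - x(-3, 9) = 66 - 3*9 = 66 - 1*27 = 66 - 27 = 39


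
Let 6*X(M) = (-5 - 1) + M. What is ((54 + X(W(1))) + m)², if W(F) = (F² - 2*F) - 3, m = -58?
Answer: 289/9 ≈ 32.111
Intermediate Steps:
W(F) = -3 + F² - 2*F
X(M) = -1 + M/6 (X(M) = ((-5 - 1) + M)/6 = (-6 + M)/6 = -1 + M/6)
((54 + X(W(1))) + m)² = ((54 + (-1 + (-3 + 1² - 2*1)/6)) - 58)² = ((54 + (-1 + (-3 + 1 - 2)/6)) - 58)² = ((54 + (-1 + (⅙)*(-4))) - 58)² = ((54 + (-1 - ⅔)) - 58)² = ((54 - 5/3) - 58)² = (157/3 - 58)² = (-17/3)² = 289/9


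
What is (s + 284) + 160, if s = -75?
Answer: 369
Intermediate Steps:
(s + 284) + 160 = (-75 + 284) + 160 = 209 + 160 = 369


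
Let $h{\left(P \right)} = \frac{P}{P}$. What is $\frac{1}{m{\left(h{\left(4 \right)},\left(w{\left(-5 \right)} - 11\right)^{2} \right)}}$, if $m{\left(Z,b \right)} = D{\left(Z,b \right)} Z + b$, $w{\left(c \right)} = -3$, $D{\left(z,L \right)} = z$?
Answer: $\frac{1}{197} \approx 0.0050761$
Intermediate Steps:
$h{\left(P \right)} = 1$
$m{\left(Z,b \right)} = b + Z^{2}$ ($m{\left(Z,b \right)} = Z Z + b = Z^{2} + b = b + Z^{2}$)
$\frac{1}{m{\left(h{\left(4 \right)},\left(w{\left(-5 \right)} - 11\right)^{2} \right)}} = \frac{1}{\left(-3 - 11\right)^{2} + 1^{2}} = \frac{1}{\left(-14\right)^{2} + 1} = \frac{1}{196 + 1} = \frac{1}{197}$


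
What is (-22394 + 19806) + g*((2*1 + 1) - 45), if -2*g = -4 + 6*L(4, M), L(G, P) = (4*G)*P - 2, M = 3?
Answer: 3124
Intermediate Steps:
L(G, P) = -2 + 4*G*P (L(G, P) = 4*G*P - 2 = -2 + 4*G*P)
g = -136 (g = -(-4 + 6*(-2 + 4*4*3))/2 = -(-4 + 6*(-2 + 48))/2 = -(-4 + 6*46)/2 = -(-4 + 276)/2 = -1/2*272 = -136)
(-22394 + 19806) + g*((2*1 + 1) - 45) = (-22394 + 19806) - 136*((2*1 + 1) - 45) = -2588 - 136*((2 + 1) - 45) = -2588 - 136*(3 - 45) = -2588 - 136*(-42) = -2588 + 5712 = 3124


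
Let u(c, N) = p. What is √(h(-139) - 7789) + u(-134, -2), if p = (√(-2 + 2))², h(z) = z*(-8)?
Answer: I*√6677 ≈ 81.713*I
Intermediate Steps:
h(z) = -8*z
p = 0 (p = (√0)² = 0² = 0)
u(c, N) = 0
√(h(-139) - 7789) + u(-134, -2) = √(-8*(-139) - 7789) + 0 = √(1112 - 7789) + 0 = √(-6677) + 0 = I*√6677 + 0 = I*√6677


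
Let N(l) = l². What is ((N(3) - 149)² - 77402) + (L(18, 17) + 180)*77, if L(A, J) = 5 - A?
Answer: -44943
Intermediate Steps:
((N(3) - 149)² - 77402) + (L(18, 17) + 180)*77 = ((3² - 149)² - 77402) + ((5 - 1*18) + 180)*77 = ((9 - 149)² - 77402) + ((5 - 18) + 180)*77 = ((-140)² - 77402) + (-13 + 180)*77 = (19600 - 77402) + 167*77 = -57802 + 12859 = -44943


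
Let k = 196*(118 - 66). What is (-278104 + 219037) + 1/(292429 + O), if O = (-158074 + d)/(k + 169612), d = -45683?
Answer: -3105725149111849/52579700159 ≈ -59067.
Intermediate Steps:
k = 10192 (k = 196*52 = 10192)
O = -203757/179804 (O = (-158074 - 45683)/(10192 + 169612) = -203757/179804 ≈ -1.1332)
(-278104 + 219037) + 1/(292429 + O) = (-278104 + 219037) + 1/(292429 - 203757/179804) = -59067 + 1/(52579700159/179804) = -59067 + 179804/52579700159 = -3105725149111849/52579700159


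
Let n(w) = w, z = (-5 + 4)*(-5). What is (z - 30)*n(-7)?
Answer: 175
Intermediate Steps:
z = 5 (z = -1*(-5) = 5)
(z - 30)*n(-7) = (5 - 30)*(-7) = -25*(-7) = 175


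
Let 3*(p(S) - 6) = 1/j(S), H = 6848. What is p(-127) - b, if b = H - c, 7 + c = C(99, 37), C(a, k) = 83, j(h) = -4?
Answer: -81193/12 ≈ -6766.1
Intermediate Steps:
c = 76 (c = -7 + 83 = 76)
p(S) = 71/12 (p(S) = 6 + (⅓)/(-4) = 6 + (⅓)*(-¼) = 6 - 1/12 = 71/12)
b = 6772 (b = 6848 - 1*76 = 6848 - 76 = 6772)
p(-127) - b = 71/12 - 1*6772 = 71/12 - 6772 = -81193/12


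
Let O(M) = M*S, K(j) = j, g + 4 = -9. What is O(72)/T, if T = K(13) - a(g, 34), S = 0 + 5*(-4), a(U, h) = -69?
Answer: -720/41 ≈ -17.561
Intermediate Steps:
g = -13 (g = -4 - 9 = -13)
S = -20 (S = 0 - 20 = -20)
O(M) = -20*M (O(M) = M*(-20) = -20*M)
T = 82 (T = 13 - 1*(-69) = 13 + 69 = 82)
O(72)/T = -20*72/82 = -1440*1/82 = -720/41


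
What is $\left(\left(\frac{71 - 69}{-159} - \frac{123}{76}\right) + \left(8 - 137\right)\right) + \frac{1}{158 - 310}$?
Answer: $- \frac{166171}{1272} \approx -130.64$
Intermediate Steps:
$\left(\left(\frac{71 - 69}{-159} - \frac{123}{76}\right) + \left(8 - 137\right)\right) + \frac{1}{158 - 310} = \left(\left(2 \left(- \frac{1}{159}\right) - \frac{123}{76}\right) + \left(8 - 137\right)\right) + \frac{1}{-152} = \left(\left(- \frac{2}{159} - \frac{123}{76}\right) - 129\right) - \frac{1}{152} = \left(- \frac{19709}{12084} - 129\right) - \frac{1}{152} = - \frac{1578545}{12084} - \frac{1}{152} = - \frac{166171}{1272}$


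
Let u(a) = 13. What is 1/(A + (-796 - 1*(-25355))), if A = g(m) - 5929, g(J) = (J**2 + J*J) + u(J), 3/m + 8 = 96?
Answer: 3872/72185705 ≈ 5.3639e-5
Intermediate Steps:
m = 3/88 (m = 3/(-8 + 96) = 3/88 ≈ 0.034091)
g(J) = 13 + 2*J**2 (g(J) = (J**2 + J*J) + 13 = (J**2 + J**2) + 13 = 2*J**2 + 13 = 13 + 2*J**2)
A = -22906743/3872 (A = (13 + 2*(3/88)**2) - 5929 = (13 + 2*(9/7744)) - 5929 = (13 + 9/3872) - 5929 = 50345/3872 - 5929 = -22906743/3872 ≈ -5916.0)
1/(A + (-796 - 1*(-25355))) = 1/(-22906743/3872 + (-796 - 1*(-25355))) = 1/(-22906743/3872 + (-796 + 25355)) = 1/(-22906743/3872 + 24559) = 1/(72185705/3872) = 3872/72185705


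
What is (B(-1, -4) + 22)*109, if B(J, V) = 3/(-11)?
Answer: 26051/11 ≈ 2368.3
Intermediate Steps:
B(J, V) = -3/11 (B(J, V) = 3*(-1/11) = -3/11)
(B(-1, -4) + 22)*109 = (-3/11 + 22)*109 = (239/11)*109 = 26051/11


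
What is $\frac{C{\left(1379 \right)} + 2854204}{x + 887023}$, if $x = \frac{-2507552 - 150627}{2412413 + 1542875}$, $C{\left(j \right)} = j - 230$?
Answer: $\frac{11293743456664}{3508428769445} \approx 3.219$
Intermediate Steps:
$C{\left(j \right)} = -230 + j$ ($C{\left(j \right)} = j - 230 = -230 + j$)
$x = - \frac{2658179}{3955288} \approx -0.67206$
$\frac{C{\left(1379 \right)} + 2854204}{x + 887023} = \frac{\left(-230 + 1379\right) + 2854204}{- \frac{2658179}{3955288} + 887023} = \frac{1149 + 2854204}{\frac{3508428769445}{3955288}} = 2855353 \cdot \frac{3955288}{3508428769445} = \frac{11293743456664}{3508428769445}$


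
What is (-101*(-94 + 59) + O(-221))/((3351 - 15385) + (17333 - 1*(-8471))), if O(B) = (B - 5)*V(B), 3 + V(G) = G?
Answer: 18053/4590 ≈ 3.9331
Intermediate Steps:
V(G) = -3 + G
O(B) = (-5 + B)*(-3 + B) (O(B) = (B - 5)*(-3 + B) = (-5 + B)*(-3 + B))
(-101*(-94 + 59) + O(-221))/((3351 - 15385) + (17333 - 1*(-8471))) = (-101*(-94 + 59) + (-5 - 221)*(-3 - 221))/((3351 - 15385) + (17333 - 1*(-8471))) = (-101*(-35) - 226*(-224))/(-12034 + (17333 + 8471)) = (3535 + 50624)/(-12034 + 25804) = 54159/13770 = 54159*(1/13770) = 18053/4590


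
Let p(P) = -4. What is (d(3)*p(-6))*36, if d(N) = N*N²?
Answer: -3888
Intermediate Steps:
d(N) = N³
(d(3)*p(-6))*36 = (3³*(-4))*36 = (27*(-4))*36 = -108*36 = -3888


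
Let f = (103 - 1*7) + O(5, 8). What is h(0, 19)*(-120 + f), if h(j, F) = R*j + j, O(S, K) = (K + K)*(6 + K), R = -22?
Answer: 0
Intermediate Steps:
O(S, K) = 2*K*(6 + K) (O(S, K) = (2*K)*(6 + K) = 2*K*(6 + K))
h(j, F) = -21*j (h(j, F) = -22*j + j = -21*j)
f = 320 (f = (103 - 1*7) + 2*8*(6 + 8) = (103 - 7) + 2*8*14 = 96 + 224 = 320)
h(0, 19)*(-120 + f) = (-21*0)*(-120 + 320) = 0*200 = 0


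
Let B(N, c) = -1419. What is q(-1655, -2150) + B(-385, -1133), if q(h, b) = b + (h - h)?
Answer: -3569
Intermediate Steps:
q(h, b) = b (q(h, b) = b + 0 = b)
q(-1655, -2150) + B(-385, -1133) = -2150 - 1419 = -3569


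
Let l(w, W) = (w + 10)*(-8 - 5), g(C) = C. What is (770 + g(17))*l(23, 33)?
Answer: -337623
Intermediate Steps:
l(w, W) = -130 - 13*w (l(w, W) = (10 + w)*(-13) = -130 - 13*w)
(770 + g(17))*l(23, 33) = (770 + 17)*(-130 - 13*23) = 787*(-130 - 299) = 787*(-429) = -337623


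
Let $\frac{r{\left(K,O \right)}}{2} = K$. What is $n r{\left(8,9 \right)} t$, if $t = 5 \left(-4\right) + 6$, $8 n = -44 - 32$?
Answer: $2128$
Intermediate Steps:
$r{\left(K,O \right)} = 2 K$
$n = - \frac{19}{2}$ ($n = \frac{-44 - 32}{8} = \frac{1}{8} \left(-76\right) = - \frac{19}{2} \approx -9.5$)
$t = -14$ ($t = -20 + 6 = -14$)
$n r{\left(8,9 \right)} t = - \frac{19 \cdot 2 \cdot 8}{2} \left(-14\right) = \left(- \frac{19}{2}\right) 16 \left(-14\right) = \left(-152\right) \left(-14\right) = 2128$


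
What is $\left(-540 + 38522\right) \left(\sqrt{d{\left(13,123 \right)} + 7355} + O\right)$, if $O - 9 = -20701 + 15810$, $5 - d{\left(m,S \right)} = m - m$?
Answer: $-185428124 + 303856 \sqrt{115} \approx -1.8217 \cdot 10^{8}$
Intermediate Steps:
$d{\left(m,S \right)} = 5$ ($d{\left(m,S \right)} = 5 - \left(m - m\right) = 5 - 0 = 5 + 0 = 5$)
$O = -4882$ ($O = 9 + \left(-20701 + 15810\right) = 9 - 4891 = -4882$)
$\left(-540 + 38522\right) \left(\sqrt{d{\left(13,123 \right)} + 7355} + O\right) = \left(-540 + 38522\right) \left(\sqrt{5 + 7355} - 4882\right) = 37982 \left(\sqrt{7360} - 4882\right) = 37982 \left(8 \sqrt{115} - 4882\right) = 37982 \left(-4882 + 8 \sqrt{115}\right) = -185428124 + 303856 \sqrt{115}$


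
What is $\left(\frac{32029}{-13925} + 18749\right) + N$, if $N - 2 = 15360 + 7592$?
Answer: $\frac{580682246}{13925} \approx 41701.0$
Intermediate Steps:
$N = 22954$ ($N = 2 + \left(15360 + 7592\right) = 2 + 22952 = 22954$)
$\left(\frac{32029}{-13925} + 18749\right) + N = \left(\frac{32029}{-13925} + 18749\right) + 22954 = \left(32029 \left(- \frac{1}{13925}\right) + 18749\right) + 22954 = \left(- \frac{32029}{13925} + 18749\right) + 22954 = \frac{261047796}{13925} + 22954 = \frac{580682246}{13925}$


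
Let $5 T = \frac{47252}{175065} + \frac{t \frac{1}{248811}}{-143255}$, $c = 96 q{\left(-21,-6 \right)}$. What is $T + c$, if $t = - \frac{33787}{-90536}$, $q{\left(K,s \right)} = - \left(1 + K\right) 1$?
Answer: $\frac{361569826658733799963987}{188312323509688085400} \approx 1920.1$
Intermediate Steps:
$q{\left(K,s \right)} = -1 - K$ ($q{\left(K,s \right)} = - (1 + K) = -1 - K$)
$t = \frac{33787}{90536}$ ($t = \left(-33787\right) \left(- \frac{1}{90536}\right) = \frac{33787}{90536} \approx 0.37319$)
$c = 1920$ ($c = 96 \left(-1 - -21\right) = 96 \left(-1 + 21\right) = 96 \cdot 20 = 1920$)
$T = \frac{10165520132675995987}{188312323509688085400}$ ($T = \frac{\frac{47252}{175065} + \frac{\frac{33787}{90536} \cdot \frac{1}{248811}}{-143255}}{5} = \frac{47252 \cdot \frac{1}{175065} + \frac{33787}{90536} \cdot \frac{1}{248811} \left(- \frac{1}{143255}\right)}{5} = \frac{\frac{47252}{175065} + \frac{33787}{22526352696} \left(- \frac{1}{143255}\right)}{5} = \frac{\frac{47252}{175065} - \frac{33787}{3227012655465480}}{5} = \frac{1}{5} \cdot \frac{10165520132675995987}{37662464701937617080} = \frac{10165520132675995987}{188312323509688085400} \approx 0.053982$)
$T + c = \frac{10165520132675995987}{188312323509688085400} + 1920 = \frac{361569826658733799963987}{188312323509688085400}$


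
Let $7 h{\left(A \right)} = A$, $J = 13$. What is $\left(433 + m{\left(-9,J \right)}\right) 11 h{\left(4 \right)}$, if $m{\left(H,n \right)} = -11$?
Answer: $\frac{18568}{7} \approx 2652.6$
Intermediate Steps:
$h{\left(A \right)} = \frac{A}{7}$
$\left(433 + m{\left(-9,J \right)}\right) 11 h{\left(4 \right)} = \left(433 - 11\right) 11 \cdot \frac{1}{7} \cdot 4 = 422 \cdot 11 \cdot \frac{4}{7} = 422 \cdot \frac{44}{7} = \frac{18568}{7}$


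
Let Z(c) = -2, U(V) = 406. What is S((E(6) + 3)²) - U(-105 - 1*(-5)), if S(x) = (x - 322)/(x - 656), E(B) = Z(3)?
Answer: -265609/655 ≈ -405.51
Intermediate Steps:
E(B) = -2
S(x) = (-322 + x)/(-656 + x)
S((E(6) + 3)²) - U(-105 - 1*(-5)) = (-322 + (-2 + 3)²)/(-656 + (-2 + 3)²) - 1*406 = (-322 + 1²)/(-656 + 1²) - 406 = (-322 + 1)/(-656 + 1) - 406 = -321/(-655) - 406 = -1/655*(-321) - 406 = 321/655 - 406 = -265609/655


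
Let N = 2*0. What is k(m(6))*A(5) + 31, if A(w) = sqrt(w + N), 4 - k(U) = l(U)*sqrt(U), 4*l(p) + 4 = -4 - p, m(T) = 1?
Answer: 31 + 25*sqrt(5)/4 ≈ 44.975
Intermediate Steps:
N = 0
l(p) = -2 - p/4 (l(p) = -1 + (-4 - p)/4 = -1 + (-1 - p/4) = -2 - p/4)
k(U) = 4 - sqrt(U)*(-2 - U/4) (k(U) = 4 - (-2 - U/4)*sqrt(U) = 4 - sqrt(U)*(-2 - U/4))
A(w) = sqrt(w) (A(w) = sqrt(w + 0) = sqrt(w))
k(m(6))*A(5) + 31 = (4 + sqrt(1)*(8 + 1)/4)*sqrt(5) + 31 = (4 + (1/4)*1*9)*sqrt(5) + 31 = (4 + 9/4)*sqrt(5) + 31 = 25*sqrt(5)/4 + 31 = 31 + 25*sqrt(5)/4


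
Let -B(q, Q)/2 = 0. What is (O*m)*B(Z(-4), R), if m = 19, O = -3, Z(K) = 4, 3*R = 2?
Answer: 0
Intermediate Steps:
R = ⅔ (R = (⅓)*2 = ⅔ ≈ 0.66667)
B(q, Q) = 0 (B(q, Q) = -2*0 = 0)
(O*m)*B(Z(-4), R) = -3*19*0 = -57*0 = 0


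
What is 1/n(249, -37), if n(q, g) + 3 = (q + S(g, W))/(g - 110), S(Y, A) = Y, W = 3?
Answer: -147/653 ≈ -0.22511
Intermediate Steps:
n(q, g) = -3 + (g + q)/(-110 + g) (n(q, g) = -3 + (q + g)/(g - 110) = -3 + (g + q)/(-110 + g))
1/n(249, -37) = 1/((330 + 249 - 2*(-37))/(-110 - 37)) = 1/((330 + 249 + 74)/(-147)) = 1/(-1/147*653) = 1/(-653/147) = -147/653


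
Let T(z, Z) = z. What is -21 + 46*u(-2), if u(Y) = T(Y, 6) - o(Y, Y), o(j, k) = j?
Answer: -21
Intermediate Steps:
u(Y) = 0 (u(Y) = Y - Y = 0)
-21 + 46*u(-2) = -21 + 46*0 = -21 + 0 = -21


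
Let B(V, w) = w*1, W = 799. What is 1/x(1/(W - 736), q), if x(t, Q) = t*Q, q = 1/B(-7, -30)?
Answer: -1890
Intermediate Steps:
B(V, w) = w
q = -1/30 (q = 1/(-30) = -1/30 ≈ -0.033333)
x(t, Q) = Q*t
1/x(1/(W - 736), q) = 1/(-1/(30*(799 - 736))) = 1/(-1/30/63) = 1/(-1/30*1/63) = 1/(-1/1890) = -1890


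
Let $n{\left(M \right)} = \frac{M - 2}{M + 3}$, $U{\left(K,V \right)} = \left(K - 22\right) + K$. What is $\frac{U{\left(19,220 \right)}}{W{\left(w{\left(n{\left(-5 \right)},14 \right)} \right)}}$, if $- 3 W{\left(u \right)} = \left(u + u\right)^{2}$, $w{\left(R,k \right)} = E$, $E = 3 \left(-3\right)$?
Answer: $- \frac{4}{27} \approx -0.14815$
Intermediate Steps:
$U{\left(K,V \right)} = -22 + 2 K$ ($U{\left(K,V \right)} = \left(-22 + K\right) + K = -22 + 2 K$)
$E = -9$
$n{\left(M \right)} = \frac{-2 + M}{3 + M}$
$w{\left(R,k \right)} = -9$
$W{\left(u \right)} = - \frac{4 u^{2}}{3}$ ($W{\left(u \right)} = - \frac{\left(u + u\right)^{2}}{3} = - \frac{\left(2 u\right)^{2}}{3} = - \frac{4 u^{2}}{3}$)
$\frac{U{\left(19,220 \right)}}{W{\left(w{\left(n{\left(-5 \right)},14 \right)} \right)}} = \frac{-22 + 2 \cdot 19}{\left(- \frac{4}{3}\right) \left(-9\right)^{2}} = \frac{-22 + 38}{\left(- \frac{4}{3}\right) 81} = \frac{16}{-108} = 16 \left(- \frac{1}{108}\right) = - \frac{4}{27}$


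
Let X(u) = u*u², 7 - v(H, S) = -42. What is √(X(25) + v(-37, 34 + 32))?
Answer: √15674 ≈ 125.20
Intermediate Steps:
v(H, S) = 49 (v(H, S) = 7 - 1*(-42) = 7 + 42 = 49)
X(u) = u³
√(X(25) + v(-37, 34 + 32)) = √(25³ + 49) = √(15625 + 49) = √15674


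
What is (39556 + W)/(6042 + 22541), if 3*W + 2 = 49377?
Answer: 168043/85749 ≈ 1.9597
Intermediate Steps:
W = 49375/3 (W = -2/3 + (1/3)*49377 = -2/3 + 16459 = 49375/3 ≈ 16458.)
(39556 + W)/(6042 + 22541) = (39556 + 49375/3)/(6042 + 22541) = (168043/3)/28583 = (168043/3)*(1/28583) = 168043/85749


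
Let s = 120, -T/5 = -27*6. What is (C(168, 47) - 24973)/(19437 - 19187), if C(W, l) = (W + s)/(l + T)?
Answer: -21401573/214250 ≈ -99.891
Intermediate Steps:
T = 810 (T = -(-135)*6 = -5*(-162) = 810)
C(W, l) = (120 + W)/(810 + l) (C(W, l) = (W + 120)/(l + 810) = (120 + W)/(810 + l))
(C(168, 47) - 24973)/(19437 - 19187) = ((120 + 168)/(810 + 47) - 24973)/(19437 - 19187) = (288/857 - 24973)/250 = ((1/857)*288 - 24973)*(1/250) = (288/857 - 24973)*(1/250) = -21401573/857*1/250 = -21401573/214250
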